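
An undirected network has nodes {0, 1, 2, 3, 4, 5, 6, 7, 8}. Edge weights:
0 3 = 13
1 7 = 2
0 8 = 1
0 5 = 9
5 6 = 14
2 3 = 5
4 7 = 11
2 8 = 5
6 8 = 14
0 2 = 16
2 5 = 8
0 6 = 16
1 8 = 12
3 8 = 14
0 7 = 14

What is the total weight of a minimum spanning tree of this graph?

58

Prim, starting at 1.
Step 1: cheapest edge leaving the tree is 1 7 (2); add 7.
Step 2: cheapest edge leaving the tree is 4 7 (11); add 4.
Step 3: cheapest edge leaving the tree is 1 8 (12); add 8.
Step 4: cheapest edge leaving the tree is 0 8 (1); add 0.
Step 5: cheapest edge leaving the tree is 2 8 (5); add 2.
Step 6: cheapest edge leaving the tree is 2 3 (5); add 3.
Step 7: cheapest edge leaving the tree is 2 5 (8); add 5.
Step 8: cheapest edge leaving the tree is 5 6 (14); add 6.
MST edges: 1 7, 4 7, 1 8, 0 8, 2 8, 2 3, 2 5, 5 6; total weight 2+11+12+1+5+5+8+14 = 58.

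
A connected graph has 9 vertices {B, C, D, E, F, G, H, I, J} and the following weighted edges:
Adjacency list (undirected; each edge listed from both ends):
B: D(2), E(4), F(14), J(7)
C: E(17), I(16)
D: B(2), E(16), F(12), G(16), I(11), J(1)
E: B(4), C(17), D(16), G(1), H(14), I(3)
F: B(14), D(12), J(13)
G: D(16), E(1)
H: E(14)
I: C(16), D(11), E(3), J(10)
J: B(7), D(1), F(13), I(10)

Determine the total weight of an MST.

53

Kruskal: consider edges lightest-first.
D J (1): add — endpoints in different components.
E G (1): add — endpoints in different components.
B D (2): add — endpoints in different components.
E I (3): add — endpoints in different components.
B E (4): add — endpoints in different components.
B J (7): skip — B and J already connected.
I J (10): skip — I and J already connected.
D I (11): skip — D and I already connected.
D F (12): add — endpoints in different components.
F J (13): skip — F and J already connected.
B F (14): skip — B and F already connected.
E H (14): add — endpoints in different components.
C I (16): add — endpoints in different components.
MST edges: D J, E G, B D, E I, B E, D F, E H, C I; total weight 1+1+2+3+4+12+14+16 = 53.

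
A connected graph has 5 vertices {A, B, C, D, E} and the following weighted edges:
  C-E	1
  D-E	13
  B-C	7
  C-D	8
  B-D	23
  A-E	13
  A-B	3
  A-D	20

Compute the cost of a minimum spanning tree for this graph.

Sort edges by weight, then run Kruskal:
C-E (1): add. Components now {A} {B} {C,E} {D}
A-B (3): add. Components now {A,B} {C,E} {D}
B-C (7): add. Components now {A,B,C,E} {D}
C-D (8): add. Components now {A,B,C,D,E}
MST edges: C-E, A-B, B-C, C-D; total weight 1+3+7+8 = 19.

19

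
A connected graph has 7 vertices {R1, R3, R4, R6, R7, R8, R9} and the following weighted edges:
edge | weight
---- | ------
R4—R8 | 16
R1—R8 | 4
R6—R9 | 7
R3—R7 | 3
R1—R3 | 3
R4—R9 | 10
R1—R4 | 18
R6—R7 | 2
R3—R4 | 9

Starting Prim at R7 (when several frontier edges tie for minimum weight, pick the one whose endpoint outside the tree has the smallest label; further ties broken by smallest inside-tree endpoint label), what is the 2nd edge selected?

R3-R7

Prim, starting at R7.
Step 1: cheapest edge leaving the tree is R6—R7 (2); add R6.
Step 2: cheapest edge leaving the tree is R3—R7 (3); add R3.
Step 3: cheapest edge leaving the tree is R1—R3 (3); add R1.
Step 4: cheapest edge leaving the tree is R1—R8 (4); add R8.
Step 5: cheapest edge leaving the tree is R6—R9 (7); add R9.
Step 6: cheapest edge leaving the tree is R3—R4 (9); add R4.
The 2nd edge added is R3—R7.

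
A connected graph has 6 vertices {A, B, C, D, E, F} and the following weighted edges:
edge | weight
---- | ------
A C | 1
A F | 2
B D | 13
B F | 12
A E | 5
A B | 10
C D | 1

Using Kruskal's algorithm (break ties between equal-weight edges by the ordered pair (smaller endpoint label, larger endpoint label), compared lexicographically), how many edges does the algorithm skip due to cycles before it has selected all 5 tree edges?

Sort edges by weight, then run Kruskal:
A C (1): add. Components now {A,C} {B} {D} {E} {F}
C D (1): add. Components now {A,C,D} {B} {E} {F}
A F (2): add. Components now {A,C,D,F} {B} {E}
A E (5): add. Components now {A,C,D,E,F} {B}
A B (10): add. Components now {A,B,C,D,E,F}
Edges rejected before the tree was complete: 0.

0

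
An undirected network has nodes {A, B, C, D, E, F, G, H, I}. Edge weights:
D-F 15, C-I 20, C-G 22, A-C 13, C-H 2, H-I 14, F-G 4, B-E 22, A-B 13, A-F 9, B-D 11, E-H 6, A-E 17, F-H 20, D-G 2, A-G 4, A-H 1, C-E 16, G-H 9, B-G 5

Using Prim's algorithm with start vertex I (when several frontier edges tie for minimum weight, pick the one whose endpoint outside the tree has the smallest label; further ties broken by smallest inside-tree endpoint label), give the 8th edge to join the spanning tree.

E-H

Prim, starting at I.
Step 1: cheapest edge leaving the tree is H-I (14); add H.
Step 2: cheapest edge leaving the tree is A-H (1); add A.
Step 3: cheapest edge leaving the tree is C-H (2); add C.
Step 4: cheapest edge leaving the tree is A-G (4); add G.
Step 5: cheapest edge leaving the tree is D-G (2); add D.
Step 6: cheapest edge leaving the tree is F-G (4); add F.
Step 7: cheapest edge leaving the tree is B-G (5); add B.
Step 8: cheapest edge leaving the tree is E-H (6); add E.
The 8th edge added is E-H.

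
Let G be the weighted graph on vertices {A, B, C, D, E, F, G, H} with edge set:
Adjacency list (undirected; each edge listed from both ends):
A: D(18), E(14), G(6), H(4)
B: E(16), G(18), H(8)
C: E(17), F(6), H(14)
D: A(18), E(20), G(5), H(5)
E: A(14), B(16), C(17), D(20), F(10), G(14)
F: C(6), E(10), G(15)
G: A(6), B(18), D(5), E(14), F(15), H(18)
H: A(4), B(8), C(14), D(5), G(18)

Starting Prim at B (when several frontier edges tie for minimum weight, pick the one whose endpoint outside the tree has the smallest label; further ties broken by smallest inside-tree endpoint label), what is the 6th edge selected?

Grow the tree from B using Prim:
Step 1: cheapest edge leaving the tree is B—H (8); add H.
Step 2: cheapest edge leaving the tree is A—H (4); add A.
Step 3: cheapest edge leaving the tree is D—H (5); add D.
Step 4: cheapest edge leaving the tree is D—G (5); add G.
Step 5: cheapest edge leaving the tree is C—H (14); add C.
Step 6: cheapest edge leaving the tree is C—F (6); add F.
Step 7: cheapest edge leaving the tree is E—F (10); add E.
The 6th edge added is C—F.

C-F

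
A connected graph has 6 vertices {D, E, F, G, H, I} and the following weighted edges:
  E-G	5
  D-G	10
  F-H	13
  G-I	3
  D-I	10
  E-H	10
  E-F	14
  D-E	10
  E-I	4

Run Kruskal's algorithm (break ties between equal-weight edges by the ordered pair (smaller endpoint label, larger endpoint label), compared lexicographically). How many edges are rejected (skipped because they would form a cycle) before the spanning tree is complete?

3

Kruskal's algorithm — process edges by increasing weight (ties by edge label):
G-I (3): add — endpoints in different components.
E-I (4): add — endpoints in different components.
E-G (5): skip — E and G already connected.
D-E (10): add — endpoints in different components.
D-G (10): skip — D and G already connected.
D-I (10): skip — D and I already connected.
E-H (10): add — endpoints in different components.
F-H (13): add — endpoints in different components.
Edges rejected before the tree was complete: 3.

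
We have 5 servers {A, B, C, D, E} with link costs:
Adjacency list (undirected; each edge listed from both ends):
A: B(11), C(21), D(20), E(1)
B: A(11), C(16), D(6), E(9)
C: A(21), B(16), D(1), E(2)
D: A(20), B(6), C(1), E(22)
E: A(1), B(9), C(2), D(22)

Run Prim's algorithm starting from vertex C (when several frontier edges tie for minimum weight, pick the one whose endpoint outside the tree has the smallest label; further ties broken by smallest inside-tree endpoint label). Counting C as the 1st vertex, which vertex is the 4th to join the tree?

A

Grow the tree from C using Prim:
Step 1: cheapest edge leaving the tree is C–D (1); add D.
Step 2: cheapest edge leaving the tree is C–E (2); add E.
Step 3: cheapest edge leaving the tree is A–E (1); add A.
Step 4: cheapest edge leaving the tree is B–D (6); add B.
Vertex order: C, D, E, A, B. The 4th vertex is A.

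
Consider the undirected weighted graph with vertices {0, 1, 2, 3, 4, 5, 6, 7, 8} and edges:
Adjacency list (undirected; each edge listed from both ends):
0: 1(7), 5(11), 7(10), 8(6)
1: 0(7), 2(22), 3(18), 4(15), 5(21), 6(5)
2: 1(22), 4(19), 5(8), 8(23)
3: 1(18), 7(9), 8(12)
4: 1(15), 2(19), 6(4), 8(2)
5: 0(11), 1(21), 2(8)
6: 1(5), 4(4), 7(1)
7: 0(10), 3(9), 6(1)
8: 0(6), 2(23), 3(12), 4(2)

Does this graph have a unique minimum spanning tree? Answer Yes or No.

Kruskal: consider edges lightest-first.
6 7 (1): add — endpoints in different components.
4 8 (2): add — endpoints in different components.
4 6 (4): add — endpoints in different components.
1 6 (5): add — endpoints in different components.
0 8 (6): add — endpoints in different components.
0 1 (7): skip — 0 and 1 already connected.
2 5 (8): add — endpoints in different components.
3 7 (9): add — endpoints in different components.
0 7 (10): skip — 0 and 7 already connected.
0 5 (11): add — endpoints in different components.
Every non-tree edge has weight strictly greater than the heaviest edge on the tree path between its endpoints, so the MST is unique.

Yes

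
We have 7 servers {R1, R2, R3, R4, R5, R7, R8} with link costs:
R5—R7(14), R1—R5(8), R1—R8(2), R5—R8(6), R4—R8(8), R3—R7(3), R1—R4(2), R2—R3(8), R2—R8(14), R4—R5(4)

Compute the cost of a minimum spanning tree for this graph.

33

Grow the tree from R8 using Prim:
Step 1: frontier [R1—R8 2, R5—R8 6, R4—R8 8, R2—R8 14] → take R1—R8 (2); add R1.
Step 2: frontier [R1—R4 2, R1—R5 8, R5—R8 6, R4—R8 8, R2—R8 14] → take R1—R4 (2); add R4.
Step 3: frontier [R1—R5 8, R4—R5 4, R5—R8 6, R2—R8 14] → take R4—R5 (4); add R5.
Step 4: frontier [R5—R7 14, R2—R8 14] → take R2—R8 (14); add R2.
Step 5: frontier [R2—R3 8, R5—R7 14] → take R2—R3 (8); add R3.
Step 6: frontier [R3—R7 3, R5—R7 14] → take R3—R7 (3); add R7.
MST edges: R1—R8, R1—R4, R4—R5, R2—R8, R2—R3, R3—R7; total weight 2+2+4+14+8+3 = 33.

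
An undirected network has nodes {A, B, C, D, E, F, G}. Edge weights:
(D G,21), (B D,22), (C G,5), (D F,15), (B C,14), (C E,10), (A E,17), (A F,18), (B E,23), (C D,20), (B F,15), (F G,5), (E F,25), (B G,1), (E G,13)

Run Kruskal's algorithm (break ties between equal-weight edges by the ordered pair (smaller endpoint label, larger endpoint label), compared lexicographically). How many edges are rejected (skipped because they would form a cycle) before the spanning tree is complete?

3

Sort edges by weight, then run Kruskal:
B G (1): add — endpoints in different components.
C G (5): add — endpoints in different components.
F G (5): add — endpoints in different components.
C E (10): add — endpoints in different components.
E G (13): skip — E and G already connected.
B C (14): skip — B and C already connected.
B F (15): skip — B and F already connected.
D F (15): add — endpoints in different components.
A E (17): add — endpoints in different components.
Edges rejected before the tree was complete: 3.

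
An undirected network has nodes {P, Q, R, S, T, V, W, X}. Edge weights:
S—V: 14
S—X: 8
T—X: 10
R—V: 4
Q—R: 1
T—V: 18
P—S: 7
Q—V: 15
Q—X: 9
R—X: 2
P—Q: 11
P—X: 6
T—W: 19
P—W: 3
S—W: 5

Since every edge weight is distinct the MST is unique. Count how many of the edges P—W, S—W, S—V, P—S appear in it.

Kruskal's algorithm — process edges by increasing weight (ties by edge label):
Q—R (1): add — endpoints in different components.
R—X (2): add — endpoints in different components.
P—W (3): add — endpoints in different components.
R—V (4): add — endpoints in different components.
S—W (5): add — endpoints in different components.
P—X (6): add — endpoints in different components.
P—S (7): skip — P and S already connected.
S—X (8): skip — X and S already connected.
Q—X (9): skip — X and Q already connected.
T—X (10): add — endpoints in different components.
MST edge set: {Q—R, R—X, P—W, R—V, S—W, P—X, T—X}.
Of the listed edges, {P—W, S—W} are in the MST → 2.

2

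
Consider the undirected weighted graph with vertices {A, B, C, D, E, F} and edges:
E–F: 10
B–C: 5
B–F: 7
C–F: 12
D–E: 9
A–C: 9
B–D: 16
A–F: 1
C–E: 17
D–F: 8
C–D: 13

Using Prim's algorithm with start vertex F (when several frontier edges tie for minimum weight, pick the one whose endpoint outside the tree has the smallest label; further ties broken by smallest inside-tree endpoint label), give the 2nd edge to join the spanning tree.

B-F

Prim, starting at F.
Step 1: frontier [A–F 1, B–F 7, D–F 8, E–F 10, C–F 12] → take A–F (1); add A.
Step 2: frontier [A–C 9, B–F 7, D–F 8, E–F 10, C–F 12] → take B–F (7); add B.
Step 3: frontier [A–C 9, B–C 5, B–D 16, D–F 8, E–F 10, C–F 12] → take B–C (5); add C.
Step 4: frontier [B–D 16, C–D 13, C–E 17, D–F 8, E–F 10] → take D–F (8); add D.
Step 5: frontier [C–E 17, D–E 9, E–F 10] → take D–E (9); add E.
The 2nd edge added is B–F.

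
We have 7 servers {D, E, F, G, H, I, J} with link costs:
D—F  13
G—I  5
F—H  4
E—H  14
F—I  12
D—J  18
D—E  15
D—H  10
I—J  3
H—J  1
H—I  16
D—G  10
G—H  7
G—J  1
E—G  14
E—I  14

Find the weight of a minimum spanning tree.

33

Kruskal: consider edges lightest-first.
G—J (1): add. Components now {D} {E} {F} {G,J} {H} {I}
H—J (1): add. Components now {D} {E} {F} {G,H,J} {I}
I—J (3): add. Components now {D} {E} {F} {G,H,I,J}
F—H (4): add. Components now {D} {E} {F,G,H,I,J}
G—I (5): skip — G and I already connected.
G—H (7): skip — G and H already connected.
D—G (10): add. Components now {D,F,G,H,I,J} {E}
D—H (10): skip — D and H already connected.
F—I (12): skip — F and I already connected.
D—F (13): skip — D and F already connected.
E—G (14): add. Components now {D,E,F,G,H,I,J}
MST edges: G—J, H—J, I—J, F—H, D—G, E—G; total weight 1+1+3+4+10+14 = 33.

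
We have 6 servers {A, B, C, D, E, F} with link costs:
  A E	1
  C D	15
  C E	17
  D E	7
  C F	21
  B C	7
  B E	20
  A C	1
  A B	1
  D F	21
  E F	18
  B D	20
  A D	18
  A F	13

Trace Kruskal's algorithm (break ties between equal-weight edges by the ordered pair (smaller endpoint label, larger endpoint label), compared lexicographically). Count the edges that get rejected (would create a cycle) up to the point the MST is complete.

1

Sort edges by weight, then run Kruskal:
A B (1): add — endpoints in different components.
A C (1): add — endpoints in different components.
A E (1): add — endpoints in different components.
B C (7): skip — B and C already connected.
D E (7): add — endpoints in different components.
A F (13): add — endpoints in different components.
Edges rejected before the tree was complete: 1.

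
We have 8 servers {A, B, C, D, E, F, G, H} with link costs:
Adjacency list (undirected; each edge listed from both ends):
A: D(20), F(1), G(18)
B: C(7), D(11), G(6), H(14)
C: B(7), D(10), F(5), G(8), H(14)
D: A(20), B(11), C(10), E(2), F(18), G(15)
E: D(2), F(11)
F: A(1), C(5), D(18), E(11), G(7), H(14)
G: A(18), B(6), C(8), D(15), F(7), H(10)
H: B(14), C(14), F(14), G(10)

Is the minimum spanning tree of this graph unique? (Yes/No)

Kruskal: consider edges lightest-first.
A F (1): add — endpoints in different components.
D E (2): add — endpoints in different components.
C F (5): add — endpoints in different components.
B G (6): add — endpoints in different components.
B C (7): add — endpoints in different components.
F G (7): skip — F and G already connected.
C G (8): skip — C and G already connected.
C D (10): add — endpoints in different components.
G H (10): add — endpoints in different components.
Non-tree edge F G has weight 7, equal to the heaviest edge on its tree cycle — swapping gives another MST of the same weight. Not unique.

No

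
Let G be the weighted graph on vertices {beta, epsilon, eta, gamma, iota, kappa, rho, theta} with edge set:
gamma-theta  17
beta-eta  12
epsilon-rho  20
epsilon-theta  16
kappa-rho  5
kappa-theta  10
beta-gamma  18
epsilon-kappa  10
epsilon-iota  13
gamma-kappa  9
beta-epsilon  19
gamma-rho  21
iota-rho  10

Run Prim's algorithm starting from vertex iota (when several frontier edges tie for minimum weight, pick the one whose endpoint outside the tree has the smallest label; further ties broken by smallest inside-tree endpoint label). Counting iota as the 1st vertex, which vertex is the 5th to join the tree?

epsilon

Prim's algorithm from iota:
Step 1: frontier [iota-rho 10, epsilon-iota 13] → take iota-rho (10); add rho.
Step 2: frontier [epsilon-iota 13, kappa-rho 5, epsilon-rho 20, gamma-rho 21] → take kappa-rho (5); add kappa.
Step 3: frontier [epsilon-iota 13, gamma-kappa 9, epsilon-kappa 10, kappa-theta 10, epsilon-rho 20, gamma-rho 21] → take gamma-kappa (9); add gamma.
Step 4: frontier [gamma-theta 17, beta-gamma 18, epsilon-iota 13, epsilon-kappa 10, kappa-theta 10, epsilon-rho 20] → take epsilon-kappa (10); add epsilon.
Step 5: frontier [epsilon-theta 16, beta-epsilon 19, gamma-theta 17, beta-gamma 18, kappa-theta 10] → take kappa-theta (10); add theta.
Step 6: frontier [beta-epsilon 19, beta-gamma 18] → take beta-gamma (18); add beta.
Step 7: frontier [beta-eta 12] → take beta-eta (12); add eta.
Vertex order: iota, rho, kappa, gamma, epsilon, theta, beta, eta. The 5th vertex is epsilon.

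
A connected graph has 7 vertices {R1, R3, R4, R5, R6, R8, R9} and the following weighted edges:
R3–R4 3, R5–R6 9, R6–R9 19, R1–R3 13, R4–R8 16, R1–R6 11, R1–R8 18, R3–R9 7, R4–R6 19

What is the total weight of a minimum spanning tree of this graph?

59

Grow the tree from R6 using Prim:
Step 1: cheapest edge leaving the tree is R5–R6 (9); add R5.
Step 2: cheapest edge leaving the tree is R1–R6 (11); add R1.
Step 3: cheapest edge leaving the tree is R1–R3 (13); add R3.
Step 4: cheapest edge leaving the tree is R3–R4 (3); add R4.
Step 5: cheapest edge leaving the tree is R3–R9 (7); add R9.
Step 6: cheapest edge leaving the tree is R4–R8 (16); add R8.
MST edges: R5–R6, R1–R6, R1–R3, R3–R4, R3–R9, R4–R8; total weight 9+11+13+3+7+16 = 59.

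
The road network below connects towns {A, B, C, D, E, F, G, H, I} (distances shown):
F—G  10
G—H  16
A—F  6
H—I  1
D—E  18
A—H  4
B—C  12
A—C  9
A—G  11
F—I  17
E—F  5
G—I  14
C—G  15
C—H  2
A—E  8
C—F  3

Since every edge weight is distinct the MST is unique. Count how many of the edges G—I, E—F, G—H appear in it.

Sort edges by weight, then run Kruskal:
H—I (1): add — endpoints in different components.
C—H (2): add — endpoints in different components.
C—F (3): add — endpoints in different components.
A—H (4): add — endpoints in different components.
E—F (5): add — endpoints in different components.
A—F (6): skip — A and F already connected.
A—E (8): skip — A and E already connected.
A—C (9): skip — A and C already connected.
F—G (10): add — endpoints in different components.
A—G (11): skip — A and G already connected.
B—C (12): add — endpoints in different components.
G—I (14): skip — G and I already connected.
C—G (15): skip — C and G already connected.
G—H (16): skip — G and H already connected.
F—I (17): skip — F and I already connected.
D—E (18): add — endpoints in different components.
MST edge set: {H—I, C—H, C—F, A—H, E—F, F—G, B—C, D—E}.
Of the listed edges, {E—F} are in the MST → 1.

1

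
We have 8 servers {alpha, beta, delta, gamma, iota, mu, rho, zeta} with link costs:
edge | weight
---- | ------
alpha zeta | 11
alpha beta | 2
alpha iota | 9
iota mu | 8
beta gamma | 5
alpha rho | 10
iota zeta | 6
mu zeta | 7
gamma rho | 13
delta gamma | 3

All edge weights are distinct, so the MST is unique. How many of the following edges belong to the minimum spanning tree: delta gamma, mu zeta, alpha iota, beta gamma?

4

Kruskal: consider edges lightest-first.
alpha beta (2): add — endpoints in different components.
delta gamma (3): add — endpoints in different components.
beta gamma (5): add — endpoints in different components.
iota zeta (6): add — endpoints in different components.
mu zeta (7): add — endpoints in different components.
iota mu (8): skip — iota and mu already connected.
alpha iota (9): add — endpoints in different components.
alpha rho (10): add — endpoints in different components.
MST edge set: {alpha beta, delta gamma, beta gamma, iota zeta, mu zeta, alpha iota, alpha rho}.
Of the listed edges, {delta gamma, mu zeta, alpha iota, beta gamma} are in the MST → 4.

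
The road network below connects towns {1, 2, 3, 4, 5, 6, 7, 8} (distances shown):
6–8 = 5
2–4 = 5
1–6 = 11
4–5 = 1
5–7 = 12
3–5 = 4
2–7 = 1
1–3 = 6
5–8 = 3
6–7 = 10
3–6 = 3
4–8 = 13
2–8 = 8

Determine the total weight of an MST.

Sort edges by weight, then run Kruskal:
2–7 (1): add — endpoints in different components.
4–5 (1): add — endpoints in different components.
3–6 (3): add — endpoints in different components.
5–8 (3): add — endpoints in different components.
3–5 (4): add — endpoints in different components.
2–4 (5): add — endpoints in different components.
6–8 (5): skip — 6 and 8 already connected.
1–3 (6): add — endpoints in different components.
MST edges: 2–7, 4–5, 3–6, 5–8, 3–5, 2–4, 1–3; total weight 1+1+3+3+4+5+6 = 23.

23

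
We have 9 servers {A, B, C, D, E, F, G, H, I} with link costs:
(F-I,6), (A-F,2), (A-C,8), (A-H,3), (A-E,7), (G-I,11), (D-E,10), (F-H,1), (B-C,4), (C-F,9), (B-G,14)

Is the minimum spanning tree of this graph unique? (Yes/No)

Kruskal's algorithm — process edges by increasing weight (ties by edge label):
F-H (1): add — endpoints in different components.
A-F (2): add — endpoints in different components.
A-H (3): skip — A and H already connected.
B-C (4): add — endpoints in different components.
F-I (6): add — endpoints in different components.
A-E (7): add — endpoints in different components.
A-C (8): add — endpoints in different components.
C-F (9): skip — C and F already connected.
D-E (10): add — endpoints in different components.
G-I (11): add — endpoints in different components.
Every non-tree edge has weight strictly greater than the heaviest edge on the tree path between its endpoints, so the MST is unique.

Yes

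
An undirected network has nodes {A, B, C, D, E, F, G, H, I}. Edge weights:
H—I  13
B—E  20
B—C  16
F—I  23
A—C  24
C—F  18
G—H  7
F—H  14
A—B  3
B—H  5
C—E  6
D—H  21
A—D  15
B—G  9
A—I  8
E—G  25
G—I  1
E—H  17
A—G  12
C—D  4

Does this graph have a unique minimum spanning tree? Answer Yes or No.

Sort edges by weight, then run Kruskal:
G—I (1): add — endpoints in different components.
A—B (3): add — endpoints in different components.
C—D (4): add — endpoints in different components.
B—H (5): add — endpoints in different components.
C—E (6): add — endpoints in different components.
G—H (7): add — endpoints in different components.
A—I (8): skip — A and I already connected.
B—G (9): skip — B and G already connected.
A—G (12): skip — A and G already connected.
H—I (13): skip — H and I already connected.
F—H (14): add — endpoints in different components.
A—D (15): add — endpoints in different components.
Every non-tree edge has weight strictly greater than the heaviest edge on the tree path between its endpoints, so the MST is unique.

Yes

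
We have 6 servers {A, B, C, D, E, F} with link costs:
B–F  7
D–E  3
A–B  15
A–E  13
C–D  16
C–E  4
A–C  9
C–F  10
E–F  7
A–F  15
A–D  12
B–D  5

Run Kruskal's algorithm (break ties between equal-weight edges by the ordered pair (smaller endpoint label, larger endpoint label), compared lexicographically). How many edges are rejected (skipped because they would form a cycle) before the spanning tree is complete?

Kruskal: consider edges lightest-first.
D–E (3): add. Components now {A} {B} {C} {D,E} {F}
C–E (4): add. Components now {A} {B} {C,D,E} {F}
B–D (5): add. Components now {A} {B,C,D,E} {F}
B–F (7): add. Components now {A} {B,C,D,E,F}
E–F (7): skip — E and F already connected.
A–C (9): add. Components now {A,B,C,D,E,F}
Edges rejected before the tree was complete: 1.

1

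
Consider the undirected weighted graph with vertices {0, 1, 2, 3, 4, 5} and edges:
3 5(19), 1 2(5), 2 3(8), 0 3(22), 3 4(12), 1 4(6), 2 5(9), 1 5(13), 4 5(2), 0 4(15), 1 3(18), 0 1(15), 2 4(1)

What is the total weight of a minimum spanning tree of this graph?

31

Prim's algorithm from 3:
Step 1: cheapest edge leaving the tree is 2 3 (8); add 2.
Step 2: cheapest edge leaving the tree is 2 4 (1); add 4.
Step 3: cheapest edge leaving the tree is 4 5 (2); add 5.
Step 4: cheapest edge leaving the tree is 1 2 (5); add 1.
Step 5: cheapest edge leaving the tree is 0 1 (15); add 0.
MST edges: 2 3, 2 4, 4 5, 1 2, 0 1; total weight 8+1+2+5+15 = 31.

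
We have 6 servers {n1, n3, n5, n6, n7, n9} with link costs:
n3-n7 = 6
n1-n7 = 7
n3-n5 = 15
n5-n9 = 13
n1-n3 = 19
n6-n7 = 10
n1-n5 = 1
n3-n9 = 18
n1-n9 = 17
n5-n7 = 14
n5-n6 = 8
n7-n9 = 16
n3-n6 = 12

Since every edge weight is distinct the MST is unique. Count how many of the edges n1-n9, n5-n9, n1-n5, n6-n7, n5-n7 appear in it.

2

Kruskal: consider edges lightest-first.
n1-n5 (1): add — endpoints in different components.
n3-n7 (6): add — endpoints in different components.
n1-n7 (7): add — endpoints in different components.
n5-n6 (8): add — endpoints in different components.
n6-n7 (10): skip — n6 and n7 already connected.
n3-n6 (12): skip — n3 and n6 already connected.
n5-n9 (13): add — endpoints in different components.
MST edge set: {n1-n5, n3-n7, n1-n7, n5-n6, n5-n9}.
Of the listed edges, {n5-n9, n1-n5} are in the MST → 2.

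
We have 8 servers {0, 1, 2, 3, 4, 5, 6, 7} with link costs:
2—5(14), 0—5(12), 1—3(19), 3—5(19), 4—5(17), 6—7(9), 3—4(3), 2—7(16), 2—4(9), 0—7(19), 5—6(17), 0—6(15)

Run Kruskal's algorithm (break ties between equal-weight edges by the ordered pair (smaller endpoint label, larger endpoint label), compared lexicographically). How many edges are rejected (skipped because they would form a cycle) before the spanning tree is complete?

Kruskal's algorithm — process edges by increasing weight (ties by edge label):
3—4 (3): add — endpoints in different components.
2—4 (9): add — endpoints in different components.
6—7 (9): add — endpoints in different components.
0—5 (12): add — endpoints in different components.
2—5 (14): add — endpoints in different components.
0—6 (15): add — endpoints in different components.
2—7 (16): skip — 2 and 7 already connected.
4—5 (17): skip — 4 and 5 already connected.
5—6 (17): skip — 5 and 6 already connected.
0—7 (19): skip — 0 and 7 already connected.
1—3 (19): add — endpoints in different components.
Edges rejected before the tree was complete: 4.

4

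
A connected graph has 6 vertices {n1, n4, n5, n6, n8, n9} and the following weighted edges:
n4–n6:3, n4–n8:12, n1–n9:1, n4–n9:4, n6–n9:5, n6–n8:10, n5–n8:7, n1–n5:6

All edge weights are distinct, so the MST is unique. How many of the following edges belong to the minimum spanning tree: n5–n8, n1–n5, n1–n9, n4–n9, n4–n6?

5

Kruskal's algorithm — process edges by increasing weight (ties by edge label):
n1–n9 (1): add. Components now {n6} {n1,n9} {n5} {n8} {n4}
n4–n6 (3): add. Components now {n4,n6} {n1,n9} {n5} {n8}
n4–n9 (4): add. Components now {n1,n4,n6,n9} {n5} {n8}
n6–n9 (5): skip — n6 and n9 already connected.
n1–n5 (6): add. Components now {n1,n4,n5,n6,n9} {n8}
n5–n8 (7): add. Components now {n1,n4,n5,n6,n8,n9}
MST edge set: {n1–n9, n4–n6, n4–n9, n1–n5, n5–n8}.
Of the listed edges, {n5–n8, n1–n5, n1–n9, n4–n9, n4–n6} are in the MST → 5.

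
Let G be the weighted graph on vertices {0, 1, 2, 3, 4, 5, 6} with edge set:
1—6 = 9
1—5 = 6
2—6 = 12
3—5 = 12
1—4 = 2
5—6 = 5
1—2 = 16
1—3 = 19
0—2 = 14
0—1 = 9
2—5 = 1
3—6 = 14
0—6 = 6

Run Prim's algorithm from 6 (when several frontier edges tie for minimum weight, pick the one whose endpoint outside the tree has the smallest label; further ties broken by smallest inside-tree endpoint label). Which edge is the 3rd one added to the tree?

Prim's algorithm from 6:
Step 1: frontier [5—6 5, 0—6 6, 1—6 9, 2—6 12, 3—6 14] → take 5—6 (5); add 5.
Step 2: frontier [2—5 1, 1—5 6, 3—5 12, 0—6 6, 1—6 9, 2—6 12, 3—6 14] → take 2—5 (1); add 2.
Step 3: frontier [0—2 14, 1—2 16, 1—5 6, 3—5 12, 0—6 6, 1—6 9, 3—6 14] → take 0—6 (6); add 0.
Step 4: frontier [0—1 9, 1—2 16, 1—5 6, 3—5 12, 1—6 9, 3—6 14] → take 1—5 (6); add 1.
Step 5: frontier [1—4 2, 1—3 19, 3—5 12, 3—6 14] → take 1—4 (2); add 4.
Step 6: frontier [1—3 19, 3—5 12, 3—6 14] → take 3—5 (12); add 3.
The 3rd edge added is 0—6.

0-6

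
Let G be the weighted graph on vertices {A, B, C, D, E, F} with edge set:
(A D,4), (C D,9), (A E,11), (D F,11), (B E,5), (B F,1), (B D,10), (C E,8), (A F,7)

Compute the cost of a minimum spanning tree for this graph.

25

Grow the tree from D using Prim:
Step 1: cheapest edge leaving the tree is A D (4); add A.
Step 2: cheapest edge leaving the tree is A F (7); add F.
Step 3: cheapest edge leaving the tree is B F (1); add B.
Step 4: cheapest edge leaving the tree is B E (5); add E.
Step 5: cheapest edge leaving the tree is C E (8); add C.
MST edges: A D, A F, B F, B E, C E; total weight 4+7+1+5+8 = 25.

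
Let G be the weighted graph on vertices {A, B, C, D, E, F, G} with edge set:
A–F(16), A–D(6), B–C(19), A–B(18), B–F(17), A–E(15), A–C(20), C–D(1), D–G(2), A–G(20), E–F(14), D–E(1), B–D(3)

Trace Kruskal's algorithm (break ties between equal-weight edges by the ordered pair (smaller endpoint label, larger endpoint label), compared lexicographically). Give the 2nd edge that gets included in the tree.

D-E

Kruskal's algorithm — process edges by increasing weight (ties by edge label):
C–D (1): add. Components now {A} {B} {C,D} {E} {F} {G}
D–E (1): add. Components now {A} {B} {C,D,E} {F} {G}
D–G (2): add. Components now {A} {B} {C,D,E,G} {F}
B–D (3): add. Components now {A} {B,C,D,E,G} {F}
A–D (6): add. Components now {A,B,C,D,E,G} {F}
E–F (14): add. Components now {A,B,C,D,E,F,G}
The 2nd edge added is D–E.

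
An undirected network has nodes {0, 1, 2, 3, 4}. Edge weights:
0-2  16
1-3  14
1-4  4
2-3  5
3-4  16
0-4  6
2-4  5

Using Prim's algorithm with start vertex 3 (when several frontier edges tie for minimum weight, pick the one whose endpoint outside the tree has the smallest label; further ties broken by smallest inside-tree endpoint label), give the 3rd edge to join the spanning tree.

1-4

Prim, starting at 3.
Step 1: frontier [2-3 5, 1-3 14, 3-4 16] → take 2-3 (5); add 2.
Step 2: frontier [2-4 5, 0-2 16, 1-3 14, 3-4 16] → take 2-4 (5); add 4.
Step 3: frontier [0-2 16, 1-3 14, 1-4 4, 0-4 6] → take 1-4 (4); add 1.
Step 4: frontier [0-2 16, 0-4 6] → take 0-4 (6); add 0.
The 3rd edge added is 1-4.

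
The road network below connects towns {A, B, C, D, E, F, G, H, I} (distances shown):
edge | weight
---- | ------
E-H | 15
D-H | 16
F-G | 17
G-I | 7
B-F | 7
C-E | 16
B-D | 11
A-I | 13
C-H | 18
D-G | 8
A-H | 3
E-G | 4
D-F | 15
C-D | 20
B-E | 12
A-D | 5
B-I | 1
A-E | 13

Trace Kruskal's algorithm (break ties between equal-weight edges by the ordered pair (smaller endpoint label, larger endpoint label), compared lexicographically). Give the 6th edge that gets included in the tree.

G-I

Sort edges by weight, then run Kruskal:
B-I (1): add — endpoints in different components.
A-H (3): add — endpoints in different components.
E-G (4): add — endpoints in different components.
A-D (5): add — endpoints in different components.
B-F (7): add — endpoints in different components.
G-I (7): add — endpoints in different components.
D-G (8): add — endpoints in different components.
B-D (11): skip — B and D already connected.
B-E (12): skip — B and E already connected.
A-E (13): skip — A and E already connected.
A-I (13): skip — A and I already connected.
D-F (15): skip — D and F already connected.
E-H (15): skip — E and H already connected.
C-E (16): add — endpoints in different components.
The 6th edge added is G-I.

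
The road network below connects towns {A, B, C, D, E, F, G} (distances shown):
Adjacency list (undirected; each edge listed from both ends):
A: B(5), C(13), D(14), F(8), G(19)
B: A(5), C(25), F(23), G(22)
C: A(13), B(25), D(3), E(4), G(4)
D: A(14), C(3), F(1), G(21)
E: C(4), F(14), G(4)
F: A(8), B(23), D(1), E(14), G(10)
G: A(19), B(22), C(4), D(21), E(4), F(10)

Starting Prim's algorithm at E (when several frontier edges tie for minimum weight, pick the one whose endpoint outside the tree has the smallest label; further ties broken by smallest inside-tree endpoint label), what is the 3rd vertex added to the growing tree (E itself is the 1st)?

Grow the tree from E using Prim:
Step 1: cheapest edge leaving the tree is C—E (4); add C.
Step 2: cheapest edge leaving the tree is C—D (3); add D.
Step 3: cheapest edge leaving the tree is D—F (1); add F.
Step 4: cheapest edge leaving the tree is C—G (4); add G.
Step 5: cheapest edge leaving the tree is A—F (8); add A.
Step 6: cheapest edge leaving the tree is A—B (5); add B.
Vertex order: E, C, D, F, G, A, B. The 3rd vertex is D.

D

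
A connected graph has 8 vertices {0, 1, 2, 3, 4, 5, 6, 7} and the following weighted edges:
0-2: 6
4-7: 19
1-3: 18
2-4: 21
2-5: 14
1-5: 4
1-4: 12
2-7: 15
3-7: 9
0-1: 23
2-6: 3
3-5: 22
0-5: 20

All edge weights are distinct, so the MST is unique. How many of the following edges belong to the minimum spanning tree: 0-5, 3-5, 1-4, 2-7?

2

Sort edges by weight, then run Kruskal:
2-6 (3): add — endpoints in different components.
1-5 (4): add — endpoints in different components.
0-2 (6): add — endpoints in different components.
3-7 (9): add — endpoints in different components.
1-4 (12): add — endpoints in different components.
2-5 (14): add — endpoints in different components.
2-7 (15): add — endpoints in different components.
MST edge set: {2-6, 1-5, 0-2, 3-7, 1-4, 2-5, 2-7}.
Of the listed edges, {1-4, 2-7} are in the MST → 2.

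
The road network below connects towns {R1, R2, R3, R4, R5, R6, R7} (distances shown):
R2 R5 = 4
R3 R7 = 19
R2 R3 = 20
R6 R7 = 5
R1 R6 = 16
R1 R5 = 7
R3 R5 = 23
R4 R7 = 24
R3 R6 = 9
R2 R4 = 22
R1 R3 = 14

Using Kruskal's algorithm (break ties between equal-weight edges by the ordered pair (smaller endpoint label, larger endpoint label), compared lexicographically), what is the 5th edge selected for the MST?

R1-R3

Kruskal: consider edges lightest-first.
R2 R5 (4): add — endpoints in different components.
R6 R7 (5): add — endpoints in different components.
R1 R5 (7): add — endpoints in different components.
R3 R6 (9): add — endpoints in different components.
R1 R3 (14): add — endpoints in different components.
R1 R6 (16): skip — R1 and R6 already connected.
R3 R7 (19): skip — R3 and R7 already connected.
R2 R3 (20): skip — R3 and R2 already connected.
R2 R4 (22): add — endpoints in different components.
The 5th edge added is R1 R3.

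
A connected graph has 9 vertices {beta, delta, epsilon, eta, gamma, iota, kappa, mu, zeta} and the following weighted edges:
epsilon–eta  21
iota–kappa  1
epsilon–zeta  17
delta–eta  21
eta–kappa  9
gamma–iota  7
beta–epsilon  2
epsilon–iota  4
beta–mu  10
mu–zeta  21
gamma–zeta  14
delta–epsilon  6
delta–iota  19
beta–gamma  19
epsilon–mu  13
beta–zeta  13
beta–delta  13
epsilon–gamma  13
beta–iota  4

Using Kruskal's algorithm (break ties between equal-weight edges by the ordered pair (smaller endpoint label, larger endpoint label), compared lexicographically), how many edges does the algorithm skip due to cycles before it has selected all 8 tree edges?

Kruskal's algorithm — process edges by increasing weight (ties by edge label):
iota–kappa (1): add — endpoints in different components.
beta–epsilon (2): add — endpoints in different components.
beta–iota (4): add — endpoints in different components.
epsilon–iota (4): skip — epsilon and iota already connected.
delta–epsilon (6): add — endpoints in different components.
gamma–iota (7): add — endpoints in different components.
eta–kappa (9): add — endpoints in different components.
beta–mu (10): add — endpoints in different components.
beta–delta (13): skip — beta and delta already connected.
beta–zeta (13): add — endpoints in different components.
Edges rejected before the tree was complete: 2.

2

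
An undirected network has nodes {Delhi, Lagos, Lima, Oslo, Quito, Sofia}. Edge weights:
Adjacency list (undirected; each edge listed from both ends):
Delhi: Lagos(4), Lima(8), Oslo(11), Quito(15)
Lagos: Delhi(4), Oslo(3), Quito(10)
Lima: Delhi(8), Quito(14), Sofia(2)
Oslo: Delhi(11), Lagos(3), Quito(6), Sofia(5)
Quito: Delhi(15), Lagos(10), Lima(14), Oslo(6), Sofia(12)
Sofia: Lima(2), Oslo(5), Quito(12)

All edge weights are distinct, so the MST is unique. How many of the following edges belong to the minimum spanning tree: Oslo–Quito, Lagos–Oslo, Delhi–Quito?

Kruskal's algorithm — process edges by increasing weight (ties by edge label):
Lima–Sofia (2): add — endpoints in different components.
Lagos–Oslo (3): add — endpoints in different components.
Delhi–Lagos (4): add — endpoints in different components.
Oslo–Sofia (5): add — endpoints in different components.
Oslo–Quito (6): add — endpoints in different components.
MST edge set: {Lima–Sofia, Lagos–Oslo, Delhi–Lagos, Oslo–Sofia, Oslo–Quito}.
Of the listed edges, {Oslo–Quito, Lagos–Oslo} are in the MST → 2.

2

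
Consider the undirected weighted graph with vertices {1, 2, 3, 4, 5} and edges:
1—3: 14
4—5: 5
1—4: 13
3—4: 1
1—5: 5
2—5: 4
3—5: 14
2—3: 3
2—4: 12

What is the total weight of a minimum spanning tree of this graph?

13

Sort edges by weight, then run Kruskal:
3—4 (1): add — endpoints in different components.
2—3 (3): add — endpoints in different components.
2—5 (4): add — endpoints in different components.
1—5 (5): add — endpoints in different components.
MST edges: 3—4, 2—3, 2—5, 1—5; total weight 1+3+4+5 = 13.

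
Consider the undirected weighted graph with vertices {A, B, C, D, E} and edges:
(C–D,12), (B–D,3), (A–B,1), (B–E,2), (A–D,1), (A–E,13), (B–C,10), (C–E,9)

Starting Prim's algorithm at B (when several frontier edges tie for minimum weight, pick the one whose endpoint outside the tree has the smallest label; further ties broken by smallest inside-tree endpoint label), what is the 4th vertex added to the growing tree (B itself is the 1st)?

E

Grow the tree from B using Prim:
Step 1: cheapest edge leaving the tree is A–B (1); add A.
Step 2: cheapest edge leaving the tree is A–D (1); add D.
Step 3: cheapest edge leaving the tree is B–E (2); add E.
Step 4: cheapest edge leaving the tree is C–E (9); add C.
Vertex order: B, A, D, E, C. The 4th vertex is E.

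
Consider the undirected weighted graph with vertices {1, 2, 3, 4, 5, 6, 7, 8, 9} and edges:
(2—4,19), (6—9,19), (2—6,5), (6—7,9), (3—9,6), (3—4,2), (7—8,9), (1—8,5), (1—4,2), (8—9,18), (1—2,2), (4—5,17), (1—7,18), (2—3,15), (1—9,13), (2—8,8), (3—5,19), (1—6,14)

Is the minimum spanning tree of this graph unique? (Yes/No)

Kruskal: consider edges lightest-first.
1—2 (2): add — endpoints in different components.
1—4 (2): add — endpoints in different components.
3—4 (2): add — endpoints in different components.
1—8 (5): add — endpoints in different components.
2—6 (5): add — endpoints in different components.
3—9 (6): add — endpoints in different components.
2—8 (8): skip — 2 and 8 already connected.
6—7 (9): add — endpoints in different components.
7—8 (9): skip — 7 and 8 already connected.
1—9 (13): skip — 1 and 9 already connected.
1—6 (14): skip — 1 and 6 already connected.
2—3 (15): skip — 2 and 3 already connected.
4—5 (17): add — endpoints in different components.
Non-tree edge 7—8 has weight 9, equal to the heaviest edge on its tree cycle — swapping gives another MST of the same weight. Not unique.

No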